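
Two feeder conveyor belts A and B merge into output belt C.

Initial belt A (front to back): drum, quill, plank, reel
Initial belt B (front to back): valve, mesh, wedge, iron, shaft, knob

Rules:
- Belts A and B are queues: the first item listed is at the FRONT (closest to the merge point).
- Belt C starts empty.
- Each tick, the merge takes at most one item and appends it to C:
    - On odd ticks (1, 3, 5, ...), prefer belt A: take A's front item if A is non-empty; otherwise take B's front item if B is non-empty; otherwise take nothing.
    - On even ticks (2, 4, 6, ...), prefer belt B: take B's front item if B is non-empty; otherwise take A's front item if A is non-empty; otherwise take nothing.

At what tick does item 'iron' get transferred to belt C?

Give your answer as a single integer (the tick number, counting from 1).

Answer: 8

Derivation:
Tick 1: prefer A, take drum from A; A=[quill,plank,reel] B=[valve,mesh,wedge,iron,shaft,knob] C=[drum]
Tick 2: prefer B, take valve from B; A=[quill,plank,reel] B=[mesh,wedge,iron,shaft,knob] C=[drum,valve]
Tick 3: prefer A, take quill from A; A=[plank,reel] B=[mesh,wedge,iron,shaft,knob] C=[drum,valve,quill]
Tick 4: prefer B, take mesh from B; A=[plank,reel] B=[wedge,iron,shaft,knob] C=[drum,valve,quill,mesh]
Tick 5: prefer A, take plank from A; A=[reel] B=[wedge,iron,shaft,knob] C=[drum,valve,quill,mesh,plank]
Tick 6: prefer B, take wedge from B; A=[reel] B=[iron,shaft,knob] C=[drum,valve,quill,mesh,plank,wedge]
Tick 7: prefer A, take reel from A; A=[-] B=[iron,shaft,knob] C=[drum,valve,quill,mesh,plank,wedge,reel]
Tick 8: prefer B, take iron from B; A=[-] B=[shaft,knob] C=[drum,valve,quill,mesh,plank,wedge,reel,iron]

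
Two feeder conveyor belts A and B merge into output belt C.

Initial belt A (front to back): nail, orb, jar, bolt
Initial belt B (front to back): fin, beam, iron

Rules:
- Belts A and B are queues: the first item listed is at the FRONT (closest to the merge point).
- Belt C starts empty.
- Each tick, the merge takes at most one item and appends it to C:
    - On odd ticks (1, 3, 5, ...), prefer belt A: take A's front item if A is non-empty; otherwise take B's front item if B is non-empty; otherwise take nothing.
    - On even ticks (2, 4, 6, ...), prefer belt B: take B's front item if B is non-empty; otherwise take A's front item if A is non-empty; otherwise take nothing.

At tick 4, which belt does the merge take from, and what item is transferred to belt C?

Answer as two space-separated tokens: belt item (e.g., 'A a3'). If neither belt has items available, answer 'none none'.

Answer: B beam

Derivation:
Tick 1: prefer A, take nail from A; A=[orb,jar,bolt] B=[fin,beam,iron] C=[nail]
Tick 2: prefer B, take fin from B; A=[orb,jar,bolt] B=[beam,iron] C=[nail,fin]
Tick 3: prefer A, take orb from A; A=[jar,bolt] B=[beam,iron] C=[nail,fin,orb]
Tick 4: prefer B, take beam from B; A=[jar,bolt] B=[iron] C=[nail,fin,orb,beam]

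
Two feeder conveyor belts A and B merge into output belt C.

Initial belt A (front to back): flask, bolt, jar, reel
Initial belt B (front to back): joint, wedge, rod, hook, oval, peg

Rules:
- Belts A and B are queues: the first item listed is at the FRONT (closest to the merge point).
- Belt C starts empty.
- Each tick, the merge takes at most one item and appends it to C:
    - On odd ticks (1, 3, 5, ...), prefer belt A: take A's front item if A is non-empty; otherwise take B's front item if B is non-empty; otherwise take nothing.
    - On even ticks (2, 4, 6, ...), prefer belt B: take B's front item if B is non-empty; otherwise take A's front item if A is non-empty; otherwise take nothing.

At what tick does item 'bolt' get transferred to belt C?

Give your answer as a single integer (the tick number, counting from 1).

Tick 1: prefer A, take flask from A; A=[bolt,jar,reel] B=[joint,wedge,rod,hook,oval,peg] C=[flask]
Tick 2: prefer B, take joint from B; A=[bolt,jar,reel] B=[wedge,rod,hook,oval,peg] C=[flask,joint]
Tick 3: prefer A, take bolt from A; A=[jar,reel] B=[wedge,rod,hook,oval,peg] C=[flask,joint,bolt]

Answer: 3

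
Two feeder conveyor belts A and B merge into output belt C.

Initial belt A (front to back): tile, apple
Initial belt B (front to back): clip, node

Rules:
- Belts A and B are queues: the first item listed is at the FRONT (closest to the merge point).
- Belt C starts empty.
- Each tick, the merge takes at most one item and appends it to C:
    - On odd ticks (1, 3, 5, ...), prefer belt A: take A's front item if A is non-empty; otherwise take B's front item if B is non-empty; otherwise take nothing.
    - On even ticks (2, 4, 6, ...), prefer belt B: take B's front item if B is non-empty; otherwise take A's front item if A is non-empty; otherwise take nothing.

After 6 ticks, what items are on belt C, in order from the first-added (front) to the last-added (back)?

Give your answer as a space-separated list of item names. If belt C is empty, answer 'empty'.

Tick 1: prefer A, take tile from A; A=[apple] B=[clip,node] C=[tile]
Tick 2: prefer B, take clip from B; A=[apple] B=[node] C=[tile,clip]
Tick 3: prefer A, take apple from A; A=[-] B=[node] C=[tile,clip,apple]
Tick 4: prefer B, take node from B; A=[-] B=[-] C=[tile,clip,apple,node]
Tick 5: prefer A, both empty, nothing taken; A=[-] B=[-] C=[tile,clip,apple,node]
Tick 6: prefer B, both empty, nothing taken; A=[-] B=[-] C=[tile,clip,apple,node]

Answer: tile clip apple node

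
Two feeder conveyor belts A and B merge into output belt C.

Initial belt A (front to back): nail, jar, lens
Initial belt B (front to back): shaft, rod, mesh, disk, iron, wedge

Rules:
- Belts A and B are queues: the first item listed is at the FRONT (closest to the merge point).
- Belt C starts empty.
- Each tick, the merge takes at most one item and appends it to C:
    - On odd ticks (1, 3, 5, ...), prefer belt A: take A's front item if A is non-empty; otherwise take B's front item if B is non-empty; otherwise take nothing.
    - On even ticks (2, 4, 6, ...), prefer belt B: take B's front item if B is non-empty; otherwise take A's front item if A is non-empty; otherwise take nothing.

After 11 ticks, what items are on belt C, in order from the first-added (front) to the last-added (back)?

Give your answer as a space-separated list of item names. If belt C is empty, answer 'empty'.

Answer: nail shaft jar rod lens mesh disk iron wedge

Derivation:
Tick 1: prefer A, take nail from A; A=[jar,lens] B=[shaft,rod,mesh,disk,iron,wedge] C=[nail]
Tick 2: prefer B, take shaft from B; A=[jar,lens] B=[rod,mesh,disk,iron,wedge] C=[nail,shaft]
Tick 3: prefer A, take jar from A; A=[lens] B=[rod,mesh,disk,iron,wedge] C=[nail,shaft,jar]
Tick 4: prefer B, take rod from B; A=[lens] B=[mesh,disk,iron,wedge] C=[nail,shaft,jar,rod]
Tick 5: prefer A, take lens from A; A=[-] B=[mesh,disk,iron,wedge] C=[nail,shaft,jar,rod,lens]
Tick 6: prefer B, take mesh from B; A=[-] B=[disk,iron,wedge] C=[nail,shaft,jar,rod,lens,mesh]
Tick 7: prefer A, take disk from B; A=[-] B=[iron,wedge] C=[nail,shaft,jar,rod,lens,mesh,disk]
Tick 8: prefer B, take iron from B; A=[-] B=[wedge] C=[nail,shaft,jar,rod,lens,mesh,disk,iron]
Tick 9: prefer A, take wedge from B; A=[-] B=[-] C=[nail,shaft,jar,rod,lens,mesh,disk,iron,wedge]
Tick 10: prefer B, both empty, nothing taken; A=[-] B=[-] C=[nail,shaft,jar,rod,lens,mesh,disk,iron,wedge]
Tick 11: prefer A, both empty, nothing taken; A=[-] B=[-] C=[nail,shaft,jar,rod,lens,mesh,disk,iron,wedge]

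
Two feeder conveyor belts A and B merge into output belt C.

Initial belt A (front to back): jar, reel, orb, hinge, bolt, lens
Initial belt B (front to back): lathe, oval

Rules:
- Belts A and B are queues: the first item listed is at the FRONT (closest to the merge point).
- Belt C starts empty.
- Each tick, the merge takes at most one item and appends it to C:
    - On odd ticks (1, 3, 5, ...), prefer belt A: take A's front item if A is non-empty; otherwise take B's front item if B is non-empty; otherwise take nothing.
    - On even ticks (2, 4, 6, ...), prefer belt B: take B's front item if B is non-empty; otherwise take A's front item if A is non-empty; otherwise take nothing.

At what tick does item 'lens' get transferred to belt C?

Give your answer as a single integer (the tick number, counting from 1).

Tick 1: prefer A, take jar from A; A=[reel,orb,hinge,bolt,lens] B=[lathe,oval] C=[jar]
Tick 2: prefer B, take lathe from B; A=[reel,orb,hinge,bolt,lens] B=[oval] C=[jar,lathe]
Tick 3: prefer A, take reel from A; A=[orb,hinge,bolt,lens] B=[oval] C=[jar,lathe,reel]
Tick 4: prefer B, take oval from B; A=[orb,hinge,bolt,lens] B=[-] C=[jar,lathe,reel,oval]
Tick 5: prefer A, take orb from A; A=[hinge,bolt,lens] B=[-] C=[jar,lathe,reel,oval,orb]
Tick 6: prefer B, take hinge from A; A=[bolt,lens] B=[-] C=[jar,lathe,reel,oval,orb,hinge]
Tick 7: prefer A, take bolt from A; A=[lens] B=[-] C=[jar,lathe,reel,oval,orb,hinge,bolt]
Tick 8: prefer B, take lens from A; A=[-] B=[-] C=[jar,lathe,reel,oval,orb,hinge,bolt,lens]

Answer: 8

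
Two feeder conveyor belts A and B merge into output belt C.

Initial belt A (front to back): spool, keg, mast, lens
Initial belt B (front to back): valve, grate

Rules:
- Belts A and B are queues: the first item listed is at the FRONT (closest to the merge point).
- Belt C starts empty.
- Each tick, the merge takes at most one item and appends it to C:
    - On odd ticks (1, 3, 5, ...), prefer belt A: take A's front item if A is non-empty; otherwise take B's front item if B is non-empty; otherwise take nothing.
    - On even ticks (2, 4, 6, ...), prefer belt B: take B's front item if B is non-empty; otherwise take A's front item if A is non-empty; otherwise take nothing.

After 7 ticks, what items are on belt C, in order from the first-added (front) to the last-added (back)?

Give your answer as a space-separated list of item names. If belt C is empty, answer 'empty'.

Answer: spool valve keg grate mast lens

Derivation:
Tick 1: prefer A, take spool from A; A=[keg,mast,lens] B=[valve,grate] C=[spool]
Tick 2: prefer B, take valve from B; A=[keg,mast,lens] B=[grate] C=[spool,valve]
Tick 3: prefer A, take keg from A; A=[mast,lens] B=[grate] C=[spool,valve,keg]
Tick 4: prefer B, take grate from B; A=[mast,lens] B=[-] C=[spool,valve,keg,grate]
Tick 5: prefer A, take mast from A; A=[lens] B=[-] C=[spool,valve,keg,grate,mast]
Tick 6: prefer B, take lens from A; A=[-] B=[-] C=[spool,valve,keg,grate,mast,lens]
Tick 7: prefer A, both empty, nothing taken; A=[-] B=[-] C=[spool,valve,keg,grate,mast,lens]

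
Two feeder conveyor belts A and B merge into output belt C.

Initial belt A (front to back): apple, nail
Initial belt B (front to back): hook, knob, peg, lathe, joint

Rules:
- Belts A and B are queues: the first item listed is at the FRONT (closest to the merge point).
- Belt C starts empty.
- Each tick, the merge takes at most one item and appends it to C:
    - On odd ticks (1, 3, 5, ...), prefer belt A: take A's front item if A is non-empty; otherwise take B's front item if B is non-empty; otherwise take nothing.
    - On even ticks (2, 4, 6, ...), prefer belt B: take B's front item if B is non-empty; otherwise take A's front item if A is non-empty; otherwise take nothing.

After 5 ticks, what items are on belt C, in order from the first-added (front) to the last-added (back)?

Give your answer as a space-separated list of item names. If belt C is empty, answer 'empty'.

Tick 1: prefer A, take apple from A; A=[nail] B=[hook,knob,peg,lathe,joint] C=[apple]
Tick 2: prefer B, take hook from B; A=[nail] B=[knob,peg,lathe,joint] C=[apple,hook]
Tick 3: prefer A, take nail from A; A=[-] B=[knob,peg,lathe,joint] C=[apple,hook,nail]
Tick 4: prefer B, take knob from B; A=[-] B=[peg,lathe,joint] C=[apple,hook,nail,knob]
Tick 5: prefer A, take peg from B; A=[-] B=[lathe,joint] C=[apple,hook,nail,knob,peg]

Answer: apple hook nail knob peg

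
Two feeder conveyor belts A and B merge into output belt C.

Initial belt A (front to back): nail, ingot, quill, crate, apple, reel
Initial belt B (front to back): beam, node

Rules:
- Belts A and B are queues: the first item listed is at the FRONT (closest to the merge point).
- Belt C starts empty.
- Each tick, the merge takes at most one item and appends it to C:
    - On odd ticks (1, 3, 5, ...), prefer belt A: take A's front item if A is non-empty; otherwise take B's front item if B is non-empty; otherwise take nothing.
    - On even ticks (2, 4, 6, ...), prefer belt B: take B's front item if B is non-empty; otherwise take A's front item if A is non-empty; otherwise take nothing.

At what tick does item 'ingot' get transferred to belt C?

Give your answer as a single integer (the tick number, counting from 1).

Answer: 3

Derivation:
Tick 1: prefer A, take nail from A; A=[ingot,quill,crate,apple,reel] B=[beam,node] C=[nail]
Tick 2: prefer B, take beam from B; A=[ingot,quill,crate,apple,reel] B=[node] C=[nail,beam]
Tick 3: prefer A, take ingot from A; A=[quill,crate,apple,reel] B=[node] C=[nail,beam,ingot]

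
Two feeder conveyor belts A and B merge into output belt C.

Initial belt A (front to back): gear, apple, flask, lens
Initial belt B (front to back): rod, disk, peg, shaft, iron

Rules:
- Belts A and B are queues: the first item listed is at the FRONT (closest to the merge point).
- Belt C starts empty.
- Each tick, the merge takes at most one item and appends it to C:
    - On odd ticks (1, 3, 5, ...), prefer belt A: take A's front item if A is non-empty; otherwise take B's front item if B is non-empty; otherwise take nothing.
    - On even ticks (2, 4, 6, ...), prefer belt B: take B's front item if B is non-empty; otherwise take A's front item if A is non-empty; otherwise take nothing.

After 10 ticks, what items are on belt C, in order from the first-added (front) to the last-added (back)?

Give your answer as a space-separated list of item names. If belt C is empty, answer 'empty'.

Answer: gear rod apple disk flask peg lens shaft iron

Derivation:
Tick 1: prefer A, take gear from A; A=[apple,flask,lens] B=[rod,disk,peg,shaft,iron] C=[gear]
Tick 2: prefer B, take rod from B; A=[apple,flask,lens] B=[disk,peg,shaft,iron] C=[gear,rod]
Tick 3: prefer A, take apple from A; A=[flask,lens] B=[disk,peg,shaft,iron] C=[gear,rod,apple]
Tick 4: prefer B, take disk from B; A=[flask,lens] B=[peg,shaft,iron] C=[gear,rod,apple,disk]
Tick 5: prefer A, take flask from A; A=[lens] B=[peg,shaft,iron] C=[gear,rod,apple,disk,flask]
Tick 6: prefer B, take peg from B; A=[lens] B=[shaft,iron] C=[gear,rod,apple,disk,flask,peg]
Tick 7: prefer A, take lens from A; A=[-] B=[shaft,iron] C=[gear,rod,apple,disk,flask,peg,lens]
Tick 8: prefer B, take shaft from B; A=[-] B=[iron] C=[gear,rod,apple,disk,flask,peg,lens,shaft]
Tick 9: prefer A, take iron from B; A=[-] B=[-] C=[gear,rod,apple,disk,flask,peg,lens,shaft,iron]
Tick 10: prefer B, both empty, nothing taken; A=[-] B=[-] C=[gear,rod,apple,disk,flask,peg,lens,shaft,iron]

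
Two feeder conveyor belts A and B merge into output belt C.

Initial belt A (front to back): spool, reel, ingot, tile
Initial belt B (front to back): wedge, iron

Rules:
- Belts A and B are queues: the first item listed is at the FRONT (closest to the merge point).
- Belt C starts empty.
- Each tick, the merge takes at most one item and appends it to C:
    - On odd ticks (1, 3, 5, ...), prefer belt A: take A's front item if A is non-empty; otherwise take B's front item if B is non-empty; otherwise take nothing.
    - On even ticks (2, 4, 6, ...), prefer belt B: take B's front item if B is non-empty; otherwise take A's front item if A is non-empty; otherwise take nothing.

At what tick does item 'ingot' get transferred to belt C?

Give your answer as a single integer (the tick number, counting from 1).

Tick 1: prefer A, take spool from A; A=[reel,ingot,tile] B=[wedge,iron] C=[spool]
Tick 2: prefer B, take wedge from B; A=[reel,ingot,tile] B=[iron] C=[spool,wedge]
Tick 3: prefer A, take reel from A; A=[ingot,tile] B=[iron] C=[spool,wedge,reel]
Tick 4: prefer B, take iron from B; A=[ingot,tile] B=[-] C=[spool,wedge,reel,iron]
Tick 5: prefer A, take ingot from A; A=[tile] B=[-] C=[spool,wedge,reel,iron,ingot]

Answer: 5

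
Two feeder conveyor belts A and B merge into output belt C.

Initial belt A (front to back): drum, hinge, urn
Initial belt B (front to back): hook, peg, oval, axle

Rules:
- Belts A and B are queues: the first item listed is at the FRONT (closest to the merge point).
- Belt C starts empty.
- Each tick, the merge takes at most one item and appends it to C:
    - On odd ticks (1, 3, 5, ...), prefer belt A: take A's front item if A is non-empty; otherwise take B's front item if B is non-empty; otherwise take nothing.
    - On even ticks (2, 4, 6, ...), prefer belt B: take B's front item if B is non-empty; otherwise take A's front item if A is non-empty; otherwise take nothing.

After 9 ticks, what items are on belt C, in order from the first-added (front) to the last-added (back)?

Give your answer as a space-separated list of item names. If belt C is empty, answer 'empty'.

Tick 1: prefer A, take drum from A; A=[hinge,urn] B=[hook,peg,oval,axle] C=[drum]
Tick 2: prefer B, take hook from B; A=[hinge,urn] B=[peg,oval,axle] C=[drum,hook]
Tick 3: prefer A, take hinge from A; A=[urn] B=[peg,oval,axle] C=[drum,hook,hinge]
Tick 4: prefer B, take peg from B; A=[urn] B=[oval,axle] C=[drum,hook,hinge,peg]
Tick 5: prefer A, take urn from A; A=[-] B=[oval,axle] C=[drum,hook,hinge,peg,urn]
Tick 6: prefer B, take oval from B; A=[-] B=[axle] C=[drum,hook,hinge,peg,urn,oval]
Tick 7: prefer A, take axle from B; A=[-] B=[-] C=[drum,hook,hinge,peg,urn,oval,axle]
Tick 8: prefer B, both empty, nothing taken; A=[-] B=[-] C=[drum,hook,hinge,peg,urn,oval,axle]
Tick 9: prefer A, both empty, nothing taken; A=[-] B=[-] C=[drum,hook,hinge,peg,urn,oval,axle]

Answer: drum hook hinge peg urn oval axle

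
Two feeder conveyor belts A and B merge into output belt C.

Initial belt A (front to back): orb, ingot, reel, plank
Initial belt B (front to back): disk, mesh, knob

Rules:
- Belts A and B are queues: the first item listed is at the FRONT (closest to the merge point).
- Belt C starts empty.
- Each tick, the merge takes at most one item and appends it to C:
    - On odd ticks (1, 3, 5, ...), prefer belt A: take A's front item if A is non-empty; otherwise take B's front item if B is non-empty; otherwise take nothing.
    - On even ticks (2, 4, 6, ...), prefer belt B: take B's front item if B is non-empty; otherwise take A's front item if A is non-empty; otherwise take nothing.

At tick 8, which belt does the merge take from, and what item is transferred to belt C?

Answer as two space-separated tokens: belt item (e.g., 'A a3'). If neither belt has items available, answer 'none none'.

Answer: none none

Derivation:
Tick 1: prefer A, take orb from A; A=[ingot,reel,plank] B=[disk,mesh,knob] C=[orb]
Tick 2: prefer B, take disk from B; A=[ingot,reel,plank] B=[mesh,knob] C=[orb,disk]
Tick 3: prefer A, take ingot from A; A=[reel,plank] B=[mesh,knob] C=[orb,disk,ingot]
Tick 4: prefer B, take mesh from B; A=[reel,plank] B=[knob] C=[orb,disk,ingot,mesh]
Tick 5: prefer A, take reel from A; A=[plank] B=[knob] C=[orb,disk,ingot,mesh,reel]
Tick 6: prefer B, take knob from B; A=[plank] B=[-] C=[orb,disk,ingot,mesh,reel,knob]
Tick 7: prefer A, take plank from A; A=[-] B=[-] C=[orb,disk,ingot,mesh,reel,knob,plank]
Tick 8: prefer B, both empty, nothing taken; A=[-] B=[-] C=[orb,disk,ingot,mesh,reel,knob,plank]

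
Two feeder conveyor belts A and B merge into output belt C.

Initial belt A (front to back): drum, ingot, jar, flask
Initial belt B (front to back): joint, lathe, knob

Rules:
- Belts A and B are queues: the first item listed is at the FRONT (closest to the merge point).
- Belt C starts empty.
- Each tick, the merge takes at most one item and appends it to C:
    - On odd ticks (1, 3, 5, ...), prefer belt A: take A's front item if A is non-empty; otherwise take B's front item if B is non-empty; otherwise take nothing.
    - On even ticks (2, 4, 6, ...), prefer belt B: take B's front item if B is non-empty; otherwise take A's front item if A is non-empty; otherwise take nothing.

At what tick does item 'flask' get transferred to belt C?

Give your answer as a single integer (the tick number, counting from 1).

Answer: 7

Derivation:
Tick 1: prefer A, take drum from A; A=[ingot,jar,flask] B=[joint,lathe,knob] C=[drum]
Tick 2: prefer B, take joint from B; A=[ingot,jar,flask] B=[lathe,knob] C=[drum,joint]
Tick 3: prefer A, take ingot from A; A=[jar,flask] B=[lathe,knob] C=[drum,joint,ingot]
Tick 4: prefer B, take lathe from B; A=[jar,flask] B=[knob] C=[drum,joint,ingot,lathe]
Tick 5: prefer A, take jar from A; A=[flask] B=[knob] C=[drum,joint,ingot,lathe,jar]
Tick 6: prefer B, take knob from B; A=[flask] B=[-] C=[drum,joint,ingot,lathe,jar,knob]
Tick 7: prefer A, take flask from A; A=[-] B=[-] C=[drum,joint,ingot,lathe,jar,knob,flask]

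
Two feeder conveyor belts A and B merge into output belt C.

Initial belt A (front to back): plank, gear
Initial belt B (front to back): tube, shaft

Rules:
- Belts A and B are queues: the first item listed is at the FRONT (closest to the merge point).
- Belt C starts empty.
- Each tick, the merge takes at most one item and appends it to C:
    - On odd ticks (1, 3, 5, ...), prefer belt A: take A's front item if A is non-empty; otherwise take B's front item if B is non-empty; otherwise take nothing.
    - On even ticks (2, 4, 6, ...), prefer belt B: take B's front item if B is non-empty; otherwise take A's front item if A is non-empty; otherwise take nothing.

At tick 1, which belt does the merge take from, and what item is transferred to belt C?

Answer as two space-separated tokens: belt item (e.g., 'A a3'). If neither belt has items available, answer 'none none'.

Answer: A plank

Derivation:
Tick 1: prefer A, take plank from A; A=[gear] B=[tube,shaft] C=[plank]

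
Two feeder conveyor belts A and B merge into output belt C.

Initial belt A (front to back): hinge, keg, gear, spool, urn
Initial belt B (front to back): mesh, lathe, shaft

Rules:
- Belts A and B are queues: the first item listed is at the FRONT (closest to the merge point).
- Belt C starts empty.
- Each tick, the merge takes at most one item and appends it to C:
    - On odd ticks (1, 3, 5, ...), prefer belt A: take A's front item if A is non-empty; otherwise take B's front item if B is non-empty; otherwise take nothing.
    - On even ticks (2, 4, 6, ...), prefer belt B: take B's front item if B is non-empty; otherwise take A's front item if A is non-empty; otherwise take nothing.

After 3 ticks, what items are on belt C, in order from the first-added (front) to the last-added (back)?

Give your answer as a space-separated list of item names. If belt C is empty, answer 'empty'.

Answer: hinge mesh keg

Derivation:
Tick 1: prefer A, take hinge from A; A=[keg,gear,spool,urn] B=[mesh,lathe,shaft] C=[hinge]
Tick 2: prefer B, take mesh from B; A=[keg,gear,spool,urn] B=[lathe,shaft] C=[hinge,mesh]
Tick 3: prefer A, take keg from A; A=[gear,spool,urn] B=[lathe,shaft] C=[hinge,mesh,keg]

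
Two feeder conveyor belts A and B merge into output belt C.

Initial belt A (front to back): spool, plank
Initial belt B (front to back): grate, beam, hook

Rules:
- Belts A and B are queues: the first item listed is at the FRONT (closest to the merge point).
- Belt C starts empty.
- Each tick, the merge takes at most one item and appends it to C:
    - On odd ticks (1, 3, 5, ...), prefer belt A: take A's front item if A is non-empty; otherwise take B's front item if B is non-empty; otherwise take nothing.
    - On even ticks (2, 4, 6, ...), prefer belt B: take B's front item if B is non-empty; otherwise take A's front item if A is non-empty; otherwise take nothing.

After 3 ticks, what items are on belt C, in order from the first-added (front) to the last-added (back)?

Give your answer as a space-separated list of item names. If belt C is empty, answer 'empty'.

Tick 1: prefer A, take spool from A; A=[plank] B=[grate,beam,hook] C=[spool]
Tick 2: prefer B, take grate from B; A=[plank] B=[beam,hook] C=[spool,grate]
Tick 3: prefer A, take plank from A; A=[-] B=[beam,hook] C=[spool,grate,plank]

Answer: spool grate plank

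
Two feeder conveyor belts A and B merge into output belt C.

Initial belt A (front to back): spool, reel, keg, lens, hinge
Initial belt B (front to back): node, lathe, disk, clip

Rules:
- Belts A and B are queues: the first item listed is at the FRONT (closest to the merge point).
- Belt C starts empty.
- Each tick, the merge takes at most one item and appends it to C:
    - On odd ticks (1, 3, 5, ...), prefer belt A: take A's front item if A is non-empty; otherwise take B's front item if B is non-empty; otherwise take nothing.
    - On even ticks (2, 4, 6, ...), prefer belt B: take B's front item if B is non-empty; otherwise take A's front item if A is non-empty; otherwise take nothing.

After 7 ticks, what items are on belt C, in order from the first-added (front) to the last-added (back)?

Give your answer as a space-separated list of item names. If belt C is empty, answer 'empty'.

Answer: spool node reel lathe keg disk lens

Derivation:
Tick 1: prefer A, take spool from A; A=[reel,keg,lens,hinge] B=[node,lathe,disk,clip] C=[spool]
Tick 2: prefer B, take node from B; A=[reel,keg,lens,hinge] B=[lathe,disk,clip] C=[spool,node]
Tick 3: prefer A, take reel from A; A=[keg,lens,hinge] B=[lathe,disk,clip] C=[spool,node,reel]
Tick 4: prefer B, take lathe from B; A=[keg,lens,hinge] B=[disk,clip] C=[spool,node,reel,lathe]
Tick 5: prefer A, take keg from A; A=[lens,hinge] B=[disk,clip] C=[spool,node,reel,lathe,keg]
Tick 6: prefer B, take disk from B; A=[lens,hinge] B=[clip] C=[spool,node,reel,lathe,keg,disk]
Tick 7: prefer A, take lens from A; A=[hinge] B=[clip] C=[spool,node,reel,lathe,keg,disk,lens]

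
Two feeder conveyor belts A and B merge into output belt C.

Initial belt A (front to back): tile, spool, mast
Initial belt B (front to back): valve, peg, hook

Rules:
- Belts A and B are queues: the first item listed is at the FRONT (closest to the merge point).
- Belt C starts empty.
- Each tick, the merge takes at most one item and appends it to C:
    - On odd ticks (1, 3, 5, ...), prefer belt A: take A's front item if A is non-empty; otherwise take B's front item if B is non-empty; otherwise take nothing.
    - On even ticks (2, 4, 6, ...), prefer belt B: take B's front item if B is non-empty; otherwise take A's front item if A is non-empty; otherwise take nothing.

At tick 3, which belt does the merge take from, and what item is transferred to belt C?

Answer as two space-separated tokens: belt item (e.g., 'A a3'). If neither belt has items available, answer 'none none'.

Tick 1: prefer A, take tile from A; A=[spool,mast] B=[valve,peg,hook] C=[tile]
Tick 2: prefer B, take valve from B; A=[spool,mast] B=[peg,hook] C=[tile,valve]
Tick 3: prefer A, take spool from A; A=[mast] B=[peg,hook] C=[tile,valve,spool]

Answer: A spool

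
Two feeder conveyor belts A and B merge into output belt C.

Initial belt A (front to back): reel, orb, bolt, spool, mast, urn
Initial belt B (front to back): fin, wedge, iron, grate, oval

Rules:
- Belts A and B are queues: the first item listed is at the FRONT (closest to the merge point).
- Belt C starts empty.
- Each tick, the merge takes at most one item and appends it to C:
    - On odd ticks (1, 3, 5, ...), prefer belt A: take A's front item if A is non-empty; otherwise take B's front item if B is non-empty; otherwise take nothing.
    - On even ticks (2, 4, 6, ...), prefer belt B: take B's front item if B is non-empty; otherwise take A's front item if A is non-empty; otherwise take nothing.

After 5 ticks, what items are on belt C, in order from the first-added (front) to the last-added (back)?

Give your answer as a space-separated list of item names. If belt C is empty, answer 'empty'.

Tick 1: prefer A, take reel from A; A=[orb,bolt,spool,mast,urn] B=[fin,wedge,iron,grate,oval] C=[reel]
Tick 2: prefer B, take fin from B; A=[orb,bolt,spool,mast,urn] B=[wedge,iron,grate,oval] C=[reel,fin]
Tick 3: prefer A, take orb from A; A=[bolt,spool,mast,urn] B=[wedge,iron,grate,oval] C=[reel,fin,orb]
Tick 4: prefer B, take wedge from B; A=[bolt,spool,mast,urn] B=[iron,grate,oval] C=[reel,fin,orb,wedge]
Tick 5: prefer A, take bolt from A; A=[spool,mast,urn] B=[iron,grate,oval] C=[reel,fin,orb,wedge,bolt]

Answer: reel fin orb wedge bolt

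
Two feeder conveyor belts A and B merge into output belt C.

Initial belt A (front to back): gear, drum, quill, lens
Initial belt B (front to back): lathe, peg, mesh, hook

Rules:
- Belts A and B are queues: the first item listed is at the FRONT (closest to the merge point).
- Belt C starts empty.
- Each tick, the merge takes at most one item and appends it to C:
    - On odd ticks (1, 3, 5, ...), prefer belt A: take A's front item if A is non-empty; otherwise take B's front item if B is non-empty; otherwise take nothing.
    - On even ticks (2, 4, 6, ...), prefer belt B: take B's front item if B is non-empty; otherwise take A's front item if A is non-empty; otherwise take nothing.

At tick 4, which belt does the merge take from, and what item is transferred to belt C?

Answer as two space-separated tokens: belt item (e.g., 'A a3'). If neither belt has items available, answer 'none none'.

Tick 1: prefer A, take gear from A; A=[drum,quill,lens] B=[lathe,peg,mesh,hook] C=[gear]
Tick 2: prefer B, take lathe from B; A=[drum,quill,lens] B=[peg,mesh,hook] C=[gear,lathe]
Tick 3: prefer A, take drum from A; A=[quill,lens] B=[peg,mesh,hook] C=[gear,lathe,drum]
Tick 4: prefer B, take peg from B; A=[quill,lens] B=[mesh,hook] C=[gear,lathe,drum,peg]

Answer: B peg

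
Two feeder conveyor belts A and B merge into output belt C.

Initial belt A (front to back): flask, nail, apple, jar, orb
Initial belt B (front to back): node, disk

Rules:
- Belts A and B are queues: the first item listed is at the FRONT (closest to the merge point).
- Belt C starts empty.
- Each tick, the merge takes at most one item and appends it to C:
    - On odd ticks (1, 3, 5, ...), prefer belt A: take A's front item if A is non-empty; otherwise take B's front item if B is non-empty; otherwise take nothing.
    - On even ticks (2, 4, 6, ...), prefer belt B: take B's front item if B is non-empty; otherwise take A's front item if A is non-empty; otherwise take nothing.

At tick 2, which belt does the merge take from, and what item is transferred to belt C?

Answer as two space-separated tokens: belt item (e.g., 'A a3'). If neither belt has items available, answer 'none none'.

Answer: B node

Derivation:
Tick 1: prefer A, take flask from A; A=[nail,apple,jar,orb] B=[node,disk] C=[flask]
Tick 2: prefer B, take node from B; A=[nail,apple,jar,orb] B=[disk] C=[flask,node]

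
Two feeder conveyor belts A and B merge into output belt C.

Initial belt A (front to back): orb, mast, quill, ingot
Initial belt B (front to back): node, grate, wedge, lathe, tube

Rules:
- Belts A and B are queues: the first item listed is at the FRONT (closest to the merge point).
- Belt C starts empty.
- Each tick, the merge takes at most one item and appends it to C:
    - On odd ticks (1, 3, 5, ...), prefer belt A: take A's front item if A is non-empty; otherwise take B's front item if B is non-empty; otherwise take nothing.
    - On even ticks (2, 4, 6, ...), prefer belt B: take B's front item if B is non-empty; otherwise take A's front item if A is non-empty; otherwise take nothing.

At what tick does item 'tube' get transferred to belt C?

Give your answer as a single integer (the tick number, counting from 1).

Answer: 9

Derivation:
Tick 1: prefer A, take orb from A; A=[mast,quill,ingot] B=[node,grate,wedge,lathe,tube] C=[orb]
Tick 2: prefer B, take node from B; A=[mast,quill,ingot] B=[grate,wedge,lathe,tube] C=[orb,node]
Tick 3: prefer A, take mast from A; A=[quill,ingot] B=[grate,wedge,lathe,tube] C=[orb,node,mast]
Tick 4: prefer B, take grate from B; A=[quill,ingot] B=[wedge,lathe,tube] C=[orb,node,mast,grate]
Tick 5: prefer A, take quill from A; A=[ingot] B=[wedge,lathe,tube] C=[orb,node,mast,grate,quill]
Tick 6: prefer B, take wedge from B; A=[ingot] B=[lathe,tube] C=[orb,node,mast,grate,quill,wedge]
Tick 7: prefer A, take ingot from A; A=[-] B=[lathe,tube] C=[orb,node,mast,grate,quill,wedge,ingot]
Tick 8: prefer B, take lathe from B; A=[-] B=[tube] C=[orb,node,mast,grate,quill,wedge,ingot,lathe]
Tick 9: prefer A, take tube from B; A=[-] B=[-] C=[orb,node,mast,grate,quill,wedge,ingot,lathe,tube]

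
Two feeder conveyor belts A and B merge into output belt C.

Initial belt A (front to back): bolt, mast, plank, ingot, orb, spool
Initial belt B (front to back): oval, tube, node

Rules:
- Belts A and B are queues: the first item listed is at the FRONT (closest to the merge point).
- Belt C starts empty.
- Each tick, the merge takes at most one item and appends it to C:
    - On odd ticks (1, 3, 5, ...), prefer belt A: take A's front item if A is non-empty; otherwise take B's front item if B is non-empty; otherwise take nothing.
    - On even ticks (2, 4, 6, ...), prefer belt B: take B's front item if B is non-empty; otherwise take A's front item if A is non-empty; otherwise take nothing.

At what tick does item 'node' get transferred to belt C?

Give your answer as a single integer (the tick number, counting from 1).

Answer: 6

Derivation:
Tick 1: prefer A, take bolt from A; A=[mast,plank,ingot,orb,spool] B=[oval,tube,node] C=[bolt]
Tick 2: prefer B, take oval from B; A=[mast,plank,ingot,orb,spool] B=[tube,node] C=[bolt,oval]
Tick 3: prefer A, take mast from A; A=[plank,ingot,orb,spool] B=[tube,node] C=[bolt,oval,mast]
Tick 4: prefer B, take tube from B; A=[plank,ingot,orb,spool] B=[node] C=[bolt,oval,mast,tube]
Tick 5: prefer A, take plank from A; A=[ingot,orb,spool] B=[node] C=[bolt,oval,mast,tube,plank]
Tick 6: prefer B, take node from B; A=[ingot,orb,spool] B=[-] C=[bolt,oval,mast,tube,plank,node]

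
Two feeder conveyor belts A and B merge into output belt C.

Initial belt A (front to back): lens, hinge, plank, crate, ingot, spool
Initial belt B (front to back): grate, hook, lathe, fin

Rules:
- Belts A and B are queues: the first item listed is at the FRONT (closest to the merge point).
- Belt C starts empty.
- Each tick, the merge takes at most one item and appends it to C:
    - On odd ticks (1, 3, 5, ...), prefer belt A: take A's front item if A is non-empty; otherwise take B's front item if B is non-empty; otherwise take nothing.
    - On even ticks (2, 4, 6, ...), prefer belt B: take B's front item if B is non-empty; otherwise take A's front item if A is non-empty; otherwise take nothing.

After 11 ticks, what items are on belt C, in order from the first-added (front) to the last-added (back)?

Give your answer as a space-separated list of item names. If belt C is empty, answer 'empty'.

Answer: lens grate hinge hook plank lathe crate fin ingot spool

Derivation:
Tick 1: prefer A, take lens from A; A=[hinge,plank,crate,ingot,spool] B=[grate,hook,lathe,fin] C=[lens]
Tick 2: prefer B, take grate from B; A=[hinge,plank,crate,ingot,spool] B=[hook,lathe,fin] C=[lens,grate]
Tick 3: prefer A, take hinge from A; A=[plank,crate,ingot,spool] B=[hook,lathe,fin] C=[lens,grate,hinge]
Tick 4: prefer B, take hook from B; A=[plank,crate,ingot,spool] B=[lathe,fin] C=[lens,grate,hinge,hook]
Tick 5: prefer A, take plank from A; A=[crate,ingot,spool] B=[lathe,fin] C=[lens,grate,hinge,hook,plank]
Tick 6: prefer B, take lathe from B; A=[crate,ingot,spool] B=[fin] C=[lens,grate,hinge,hook,plank,lathe]
Tick 7: prefer A, take crate from A; A=[ingot,spool] B=[fin] C=[lens,grate,hinge,hook,plank,lathe,crate]
Tick 8: prefer B, take fin from B; A=[ingot,spool] B=[-] C=[lens,grate,hinge,hook,plank,lathe,crate,fin]
Tick 9: prefer A, take ingot from A; A=[spool] B=[-] C=[lens,grate,hinge,hook,plank,lathe,crate,fin,ingot]
Tick 10: prefer B, take spool from A; A=[-] B=[-] C=[lens,grate,hinge,hook,plank,lathe,crate,fin,ingot,spool]
Tick 11: prefer A, both empty, nothing taken; A=[-] B=[-] C=[lens,grate,hinge,hook,plank,lathe,crate,fin,ingot,spool]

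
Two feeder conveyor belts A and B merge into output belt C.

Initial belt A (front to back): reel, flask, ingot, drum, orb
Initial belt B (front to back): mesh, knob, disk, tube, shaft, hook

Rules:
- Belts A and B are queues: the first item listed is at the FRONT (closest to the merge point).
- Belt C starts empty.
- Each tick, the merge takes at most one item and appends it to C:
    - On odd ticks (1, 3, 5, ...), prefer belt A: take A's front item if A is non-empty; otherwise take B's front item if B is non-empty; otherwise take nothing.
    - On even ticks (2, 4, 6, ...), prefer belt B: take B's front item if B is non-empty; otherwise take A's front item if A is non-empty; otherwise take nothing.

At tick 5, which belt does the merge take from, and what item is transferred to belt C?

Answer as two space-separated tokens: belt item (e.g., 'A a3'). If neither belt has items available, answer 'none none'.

Answer: A ingot

Derivation:
Tick 1: prefer A, take reel from A; A=[flask,ingot,drum,orb] B=[mesh,knob,disk,tube,shaft,hook] C=[reel]
Tick 2: prefer B, take mesh from B; A=[flask,ingot,drum,orb] B=[knob,disk,tube,shaft,hook] C=[reel,mesh]
Tick 3: prefer A, take flask from A; A=[ingot,drum,orb] B=[knob,disk,tube,shaft,hook] C=[reel,mesh,flask]
Tick 4: prefer B, take knob from B; A=[ingot,drum,orb] B=[disk,tube,shaft,hook] C=[reel,mesh,flask,knob]
Tick 5: prefer A, take ingot from A; A=[drum,orb] B=[disk,tube,shaft,hook] C=[reel,mesh,flask,knob,ingot]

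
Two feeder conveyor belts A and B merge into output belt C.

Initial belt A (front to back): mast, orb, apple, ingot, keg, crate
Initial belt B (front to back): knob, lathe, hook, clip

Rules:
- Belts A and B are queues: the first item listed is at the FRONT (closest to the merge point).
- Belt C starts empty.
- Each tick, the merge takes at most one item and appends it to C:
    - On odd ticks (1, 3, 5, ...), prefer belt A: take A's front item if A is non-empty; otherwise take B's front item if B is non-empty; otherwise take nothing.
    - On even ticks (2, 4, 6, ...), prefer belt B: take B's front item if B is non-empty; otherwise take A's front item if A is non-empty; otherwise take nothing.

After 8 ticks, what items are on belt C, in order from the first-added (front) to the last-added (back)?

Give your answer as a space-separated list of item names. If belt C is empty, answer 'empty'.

Tick 1: prefer A, take mast from A; A=[orb,apple,ingot,keg,crate] B=[knob,lathe,hook,clip] C=[mast]
Tick 2: prefer B, take knob from B; A=[orb,apple,ingot,keg,crate] B=[lathe,hook,clip] C=[mast,knob]
Tick 3: prefer A, take orb from A; A=[apple,ingot,keg,crate] B=[lathe,hook,clip] C=[mast,knob,orb]
Tick 4: prefer B, take lathe from B; A=[apple,ingot,keg,crate] B=[hook,clip] C=[mast,knob,orb,lathe]
Tick 5: prefer A, take apple from A; A=[ingot,keg,crate] B=[hook,clip] C=[mast,knob,orb,lathe,apple]
Tick 6: prefer B, take hook from B; A=[ingot,keg,crate] B=[clip] C=[mast,knob,orb,lathe,apple,hook]
Tick 7: prefer A, take ingot from A; A=[keg,crate] B=[clip] C=[mast,knob,orb,lathe,apple,hook,ingot]
Tick 8: prefer B, take clip from B; A=[keg,crate] B=[-] C=[mast,knob,orb,lathe,apple,hook,ingot,clip]

Answer: mast knob orb lathe apple hook ingot clip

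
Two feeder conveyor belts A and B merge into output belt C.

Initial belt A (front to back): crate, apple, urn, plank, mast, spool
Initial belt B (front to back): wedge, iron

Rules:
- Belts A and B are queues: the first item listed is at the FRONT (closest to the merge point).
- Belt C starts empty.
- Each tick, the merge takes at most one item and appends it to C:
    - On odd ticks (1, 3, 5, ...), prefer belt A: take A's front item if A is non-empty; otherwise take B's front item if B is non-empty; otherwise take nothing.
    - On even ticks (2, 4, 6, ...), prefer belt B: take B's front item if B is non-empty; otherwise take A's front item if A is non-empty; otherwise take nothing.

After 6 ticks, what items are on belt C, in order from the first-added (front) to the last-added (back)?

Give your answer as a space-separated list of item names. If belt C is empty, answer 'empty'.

Tick 1: prefer A, take crate from A; A=[apple,urn,plank,mast,spool] B=[wedge,iron] C=[crate]
Tick 2: prefer B, take wedge from B; A=[apple,urn,plank,mast,spool] B=[iron] C=[crate,wedge]
Tick 3: prefer A, take apple from A; A=[urn,plank,mast,spool] B=[iron] C=[crate,wedge,apple]
Tick 4: prefer B, take iron from B; A=[urn,plank,mast,spool] B=[-] C=[crate,wedge,apple,iron]
Tick 5: prefer A, take urn from A; A=[plank,mast,spool] B=[-] C=[crate,wedge,apple,iron,urn]
Tick 6: prefer B, take plank from A; A=[mast,spool] B=[-] C=[crate,wedge,apple,iron,urn,plank]

Answer: crate wedge apple iron urn plank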